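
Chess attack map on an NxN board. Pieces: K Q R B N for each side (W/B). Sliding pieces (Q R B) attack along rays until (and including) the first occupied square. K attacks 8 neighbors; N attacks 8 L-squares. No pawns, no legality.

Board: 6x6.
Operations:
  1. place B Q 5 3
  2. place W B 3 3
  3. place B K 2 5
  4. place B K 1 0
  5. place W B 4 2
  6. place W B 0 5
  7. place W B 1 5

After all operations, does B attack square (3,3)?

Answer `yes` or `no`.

Answer: yes

Derivation:
Op 1: place BQ@(5,3)
Op 2: place WB@(3,3)
Op 3: place BK@(2,5)
Op 4: place BK@(1,0)
Op 5: place WB@(4,2)
Op 6: place WB@(0,5)
Op 7: place WB@(1,5)
Per-piece attacks for B:
  BK@(1,0): attacks (1,1) (2,0) (0,0) (2,1) (0,1)
  BK@(2,5): attacks (2,4) (3,5) (1,5) (3,4) (1,4)
  BQ@(5,3): attacks (5,4) (5,5) (5,2) (5,1) (5,0) (4,3) (3,3) (4,4) (3,5) (4,2) [ray(-1,0) blocked at (3,3); ray(-1,-1) blocked at (4,2)]
B attacks (3,3): yes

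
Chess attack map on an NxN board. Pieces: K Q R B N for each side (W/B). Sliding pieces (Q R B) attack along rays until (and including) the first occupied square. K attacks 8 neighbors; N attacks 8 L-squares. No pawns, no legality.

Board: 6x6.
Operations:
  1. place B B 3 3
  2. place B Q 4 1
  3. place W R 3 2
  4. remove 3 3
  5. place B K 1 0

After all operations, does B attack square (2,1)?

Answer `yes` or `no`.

Answer: yes

Derivation:
Op 1: place BB@(3,3)
Op 2: place BQ@(4,1)
Op 3: place WR@(3,2)
Op 4: remove (3,3)
Op 5: place BK@(1,0)
Per-piece attacks for B:
  BK@(1,0): attacks (1,1) (2,0) (0,0) (2,1) (0,1)
  BQ@(4,1): attacks (4,2) (4,3) (4,4) (4,5) (4,0) (5,1) (3,1) (2,1) (1,1) (0,1) (5,2) (5,0) (3,2) (3,0) [ray(-1,1) blocked at (3,2)]
B attacks (2,1): yes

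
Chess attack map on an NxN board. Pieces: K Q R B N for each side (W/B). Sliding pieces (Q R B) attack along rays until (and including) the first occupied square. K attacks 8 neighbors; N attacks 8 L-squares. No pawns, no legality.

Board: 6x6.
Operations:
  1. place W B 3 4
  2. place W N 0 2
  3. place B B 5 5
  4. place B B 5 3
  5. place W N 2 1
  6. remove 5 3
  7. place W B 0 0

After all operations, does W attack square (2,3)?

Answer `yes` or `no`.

Answer: yes

Derivation:
Op 1: place WB@(3,4)
Op 2: place WN@(0,2)
Op 3: place BB@(5,5)
Op 4: place BB@(5,3)
Op 5: place WN@(2,1)
Op 6: remove (5,3)
Op 7: place WB@(0,0)
Per-piece attacks for W:
  WB@(0,0): attacks (1,1) (2,2) (3,3) (4,4) (5,5) [ray(1,1) blocked at (5,5)]
  WN@(0,2): attacks (1,4) (2,3) (1,0) (2,1)
  WN@(2,1): attacks (3,3) (4,2) (1,3) (0,2) (4,0) (0,0)
  WB@(3,4): attacks (4,5) (4,3) (5,2) (2,5) (2,3) (1,2) (0,1)
W attacks (2,3): yes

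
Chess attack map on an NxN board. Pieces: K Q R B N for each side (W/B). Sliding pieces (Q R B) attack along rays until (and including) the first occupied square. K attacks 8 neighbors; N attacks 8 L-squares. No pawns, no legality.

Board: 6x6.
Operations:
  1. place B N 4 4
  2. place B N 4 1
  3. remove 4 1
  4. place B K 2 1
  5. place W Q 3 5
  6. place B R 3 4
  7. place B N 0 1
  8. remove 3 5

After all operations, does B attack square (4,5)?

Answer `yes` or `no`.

Op 1: place BN@(4,4)
Op 2: place BN@(4,1)
Op 3: remove (4,1)
Op 4: place BK@(2,1)
Op 5: place WQ@(3,5)
Op 6: place BR@(3,4)
Op 7: place BN@(0,1)
Op 8: remove (3,5)
Per-piece attacks for B:
  BN@(0,1): attacks (1,3) (2,2) (2,0)
  BK@(2,1): attacks (2,2) (2,0) (3,1) (1,1) (3,2) (3,0) (1,2) (1,0)
  BR@(3,4): attacks (3,5) (3,3) (3,2) (3,1) (3,0) (4,4) (2,4) (1,4) (0,4) [ray(1,0) blocked at (4,4)]
  BN@(4,4): attacks (2,5) (5,2) (3,2) (2,3)
B attacks (4,5): no

Answer: no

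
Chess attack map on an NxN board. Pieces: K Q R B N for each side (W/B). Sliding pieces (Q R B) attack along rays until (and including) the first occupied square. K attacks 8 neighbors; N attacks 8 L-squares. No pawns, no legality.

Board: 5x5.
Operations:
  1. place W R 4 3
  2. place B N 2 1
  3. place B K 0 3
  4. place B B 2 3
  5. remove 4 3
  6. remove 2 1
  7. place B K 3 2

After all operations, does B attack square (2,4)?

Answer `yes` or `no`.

Op 1: place WR@(4,3)
Op 2: place BN@(2,1)
Op 3: place BK@(0,3)
Op 4: place BB@(2,3)
Op 5: remove (4,3)
Op 6: remove (2,1)
Op 7: place BK@(3,2)
Per-piece attacks for B:
  BK@(0,3): attacks (0,4) (0,2) (1,3) (1,4) (1,2)
  BB@(2,3): attacks (3,4) (3,2) (1,4) (1,2) (0,1) [ray(1,-1) blocked at (3,2)]
  BK@(3,2): attacks (3,3) (3,1) (4,2) (2,2) (4,3) (4,1) (2,3) (2,1)
B attacks (2,4): no

Answer: no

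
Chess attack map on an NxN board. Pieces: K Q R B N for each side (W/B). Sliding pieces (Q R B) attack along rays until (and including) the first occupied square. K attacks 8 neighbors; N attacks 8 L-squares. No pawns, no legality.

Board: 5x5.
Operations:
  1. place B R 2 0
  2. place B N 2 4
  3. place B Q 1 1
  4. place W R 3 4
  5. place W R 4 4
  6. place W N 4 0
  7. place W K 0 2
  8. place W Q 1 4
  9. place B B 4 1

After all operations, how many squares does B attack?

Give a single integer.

Answer: 21

Derivation:
Op 1: place BR@(2,0)
Op 2: place BN@(2,4)
Op 3: place BQ@(1,1)
Op 4: place WR@(3,4)
Op 5: place WR@(4,4)
Op 6: place WN@(4,0)
Op 7: place WK@(0,2)
Op 8: place WQ@(1,4)
Op 9: place BB@(4,1)
Per-piece attacks for B:
  BQ@(1,1): attacks (1,2) (1,3) (1,4) (1,0) (2,1) (3,1) (4,1) (0,1) (2,2) (3,3) (4,4) (2,0) (0,2) (0,0) [ray(0,1) blocked at (1,4); ray(1,0) blocked at (4,1); ray(1,1) blocked at (4,4); ray(1,-1) blocked at (2,0); ray(-1,1) blocked at (0,2)]
  BR@(2,0): attacks (2,1) (2,2) (2,3) (2,4) (3,0) (4,0) (1,0) (0,0) [ray(0,1) blocked at (2,4); ray(1,0) blocked at (4,0)]
  BN@(2,4): attacks (3,2) (4,3) (1,2) (0,3)
  BB@(4,1): attacks (3,2) (2,3) (1,4) (3,0) [ray(-1,1) blocked at (1,4)]
Union (21 distinct): (0,0) (0,1) (0,2) (0,3) (1,0) (1,2) (1,3) (1,4) (2,0) (2,1) (2,2) (2,3) (2,4) (3,0) (3,1) (3,2) (3,3) (4,0) (4,1) (4,3) (4,4)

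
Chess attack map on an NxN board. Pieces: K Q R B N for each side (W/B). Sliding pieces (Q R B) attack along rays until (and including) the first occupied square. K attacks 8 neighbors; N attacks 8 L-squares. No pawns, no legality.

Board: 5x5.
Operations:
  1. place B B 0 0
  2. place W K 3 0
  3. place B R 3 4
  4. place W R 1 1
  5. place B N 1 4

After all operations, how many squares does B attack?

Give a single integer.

Answer: 10

Derivation:
Op 1: place BB@(0,0)
Op 2: place WK@(3,0)
Op 3: place BR@(3,4)
Op 4: place WR@(1,1)
Op 5: place BN@(1,4)
Per-piece attacks for B:
  BB@(0,0): attacks (1,1) [ray(1,1) blocked at (1,1)]
  BN@(1,4): attacks (2,2) (3,3) (0,2)
  BR@(3,4): attacks (3,3) (3,2) (3,1) (3,0) (4,4) (2,4) (1,4) [ray(0,-1) blocked at (3,0); ray(-1,0) blocked at (1,4)]
Union (10 distinct): (0,2) (1,1) (1,4) (2,2) (2,4) (3,0) (3,1) (3,2) (3,3) (4,4)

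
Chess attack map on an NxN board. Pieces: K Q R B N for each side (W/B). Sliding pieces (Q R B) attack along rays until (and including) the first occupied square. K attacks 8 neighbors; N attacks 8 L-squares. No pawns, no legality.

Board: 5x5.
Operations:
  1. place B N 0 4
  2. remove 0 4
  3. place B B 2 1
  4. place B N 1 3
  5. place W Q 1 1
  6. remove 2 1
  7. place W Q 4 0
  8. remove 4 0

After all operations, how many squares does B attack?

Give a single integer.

Op 1: place BN@(0,4)
Op 2: remove (0,4)
Op 3: place BB@(2,1)
Op 4: place BN@(1,3)
Op 5: place WQ@(1,1)
Op 6: remove (2,1)
Op 7: place WQ@(4,0)
Op 8: remove (4,0)
Per-piece attacks for B:
  BN@(1,3): attacks (3,4) (2,1) (3,2) (0,1)
Union (4 distinct): (0,1) (2,1) (3,2) (3,4)

Answer: 4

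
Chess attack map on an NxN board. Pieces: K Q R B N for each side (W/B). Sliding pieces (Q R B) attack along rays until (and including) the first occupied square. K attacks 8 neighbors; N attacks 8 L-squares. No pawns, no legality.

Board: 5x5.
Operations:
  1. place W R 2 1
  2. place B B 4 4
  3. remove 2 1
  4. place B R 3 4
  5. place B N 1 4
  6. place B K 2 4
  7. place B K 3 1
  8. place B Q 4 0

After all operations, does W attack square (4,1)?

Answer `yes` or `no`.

Answer: no

Derivation:
Op 1: place WR@(2,1)
Op 2: place BB@(4,4)
Op 3: remove (2,1)
Op 4: place BR@(3,4)
Op 5: place BN@(1,4)
Op 6: place BK@(2,4)
Op 7: place BK@(3,1)
Op 8: place BQ@(4,0)
Per-piece attacks for W:
W attacks (4,1): no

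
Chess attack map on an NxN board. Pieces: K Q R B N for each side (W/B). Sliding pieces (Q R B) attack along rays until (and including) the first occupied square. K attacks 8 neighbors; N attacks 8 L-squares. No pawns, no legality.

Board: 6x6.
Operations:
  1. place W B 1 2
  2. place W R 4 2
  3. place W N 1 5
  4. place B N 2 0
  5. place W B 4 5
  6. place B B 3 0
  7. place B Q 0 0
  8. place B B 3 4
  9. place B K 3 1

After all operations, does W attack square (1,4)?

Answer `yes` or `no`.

Answer: no

Derivation:
Op 1: place WB@(1,2)
Op 2: place WR@(4,2)
Op 3: place WN@(1,5)
Op 4: place BN@(2,0)
Op 5: place WB@(4,5)
Op 6: place BB@(3,0)
Op 7: place BQ@(0,0)
Op 8: place BB@(3,4)
Op 9: place BK@(3,1)
Per-piece attacks for W:
  WB@(1,2): attacks (2,3) (3,4) (2,1) (3,0) (0,3) (0,1) [ray(1,1) blocked at (3,4); ray(1,-1) blocked at (3,0)]
  WN@(1,5): attacks (2,3) (3,4) (0,3)
  WR@(4,2): attacks (4,3) (4,4) (4,5) (4,1) (4,0) (5,2) (3,2) (2,2) (1,2) [ray(0,1) blocked at (4,5); ray(-1,0) blocked at (1,2)]
  WB@(4,5): attacks (5,4) (3,4) [ray(-1,-1) blocked at (3,4)]
W attacks (1,4): no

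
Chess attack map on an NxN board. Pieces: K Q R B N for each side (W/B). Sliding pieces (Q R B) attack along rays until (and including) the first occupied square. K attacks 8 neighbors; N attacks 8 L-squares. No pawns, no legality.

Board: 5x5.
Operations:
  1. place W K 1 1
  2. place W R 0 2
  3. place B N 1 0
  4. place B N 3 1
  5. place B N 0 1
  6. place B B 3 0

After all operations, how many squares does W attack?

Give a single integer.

Answer: 12

Derivation:
Op 1: place WK@(1,1)
Op 2: place WR@(0,2)
Op 3: place BN@(1,0)
Op 4: place BN@(3,1)
Op 5: place BN@(0,1)
Op 6: place BB@(3,0)
Per-piece attacks for W:
  WR@(0,2): attacks (0,3) (0,4) (0,1) (1,2) (2,2) (3,2) (4,2) [ray(0,-1) blocked at (0,1)]
  WK@(1,1): attacks (1,2) (1,0) (2,1) (0,1) (2,2) (2,0) (0,2) (0,0)
Union (12 distinct): (0,0) (0,1) (0,2) (0,3) (0,4) (1,0) (1,2) (2,0) (2,1) (2,2) (3,2) (4,2)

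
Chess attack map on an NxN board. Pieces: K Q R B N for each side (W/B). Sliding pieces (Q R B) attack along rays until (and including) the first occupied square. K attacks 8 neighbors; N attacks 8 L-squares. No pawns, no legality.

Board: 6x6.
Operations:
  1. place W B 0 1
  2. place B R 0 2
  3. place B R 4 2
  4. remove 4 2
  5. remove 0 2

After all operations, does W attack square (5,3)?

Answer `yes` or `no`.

Op 1: place WB@(0,1)
Op 2: place BR@(0,2)
Op 3: place BR@(4,2)
Op 4: remove (4,2)
Op 5: remove (0,2)
Per-piece attacks for W:
  WB@(0,1): attacks (1,2) (2,3) (3,4) (4,5) (1,0)
W attacks (5,3): no

Answer: no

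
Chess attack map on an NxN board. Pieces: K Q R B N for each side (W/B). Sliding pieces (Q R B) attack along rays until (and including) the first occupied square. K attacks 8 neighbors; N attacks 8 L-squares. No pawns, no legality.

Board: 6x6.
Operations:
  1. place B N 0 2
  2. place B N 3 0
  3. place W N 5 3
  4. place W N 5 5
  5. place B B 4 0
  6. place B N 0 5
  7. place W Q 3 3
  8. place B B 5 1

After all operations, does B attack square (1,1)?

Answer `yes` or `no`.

Op 1: place BN@(0,2)
Op 2: place BN@(3,0)
Op 3: place WN@(5,3)
Op 4: place WN@(5,5)
Op 5: place BB@(4,0)
Op 6: place BN@(0,5)
Op 7: place WQ@(3,3)
Op 8: place BB@(5,1)
Per-piece attacks for B:
  BN@(0,2): attacks (1,4) (2,3) (1,0) (2,1)
  BN@(0,5): attacks (1,3) (2,4)
  BN@(3,0): attacks (4,2) (5,1) (2,2) (1,1)
  BB@(4,0): attacks (5,1) (3,1) (2,2) (1,3) (0,4) [ray(1,1) blocked at (5,1)]
  BB@(5,1): attacks (4,2) (3,3) (4,0) [ray(-1,1) blocked at (3,3); ray(-1,-1) blocked at (4,0)]
B attacks (1,1): yes

Answer: yes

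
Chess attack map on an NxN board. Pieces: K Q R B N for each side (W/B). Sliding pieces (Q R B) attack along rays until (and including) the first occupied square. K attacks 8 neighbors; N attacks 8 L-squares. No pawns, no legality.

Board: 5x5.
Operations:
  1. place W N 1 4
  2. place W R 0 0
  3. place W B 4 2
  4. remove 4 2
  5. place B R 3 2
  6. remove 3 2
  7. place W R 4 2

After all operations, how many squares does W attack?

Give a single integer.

Op 1: place WN@(1,4)
Op 2: place WR@(0,0)
Op 3: place WB@(4,2)
Op 4: remove (4,2)
Op 5: place BR@(3,2)
Op 6: remove (3,2)
Op 7: place WR@(4,2)
Per-piece attacks for W:
  WR@(0,0): attacks (0,1) (0,2) (0,3) (0,4) (1,0) (2,0) (3,0) (4,0)
  WN@(1,4): attacks (2,2) (3,3) (0,2)
  WR@(4,2): attacks (4,3) (4,4) (4,1) (4,0) (3,2) (2,2) (1,2) (0,2)
Union (15 distinct): (0,1) (0,2) (0,3) (0,4) (1,0) (1,2) (2,0) (2,2) (3,0) (3,2) (3,3) (4,0) (4,1) (4,3) (4,4)

Answer: 15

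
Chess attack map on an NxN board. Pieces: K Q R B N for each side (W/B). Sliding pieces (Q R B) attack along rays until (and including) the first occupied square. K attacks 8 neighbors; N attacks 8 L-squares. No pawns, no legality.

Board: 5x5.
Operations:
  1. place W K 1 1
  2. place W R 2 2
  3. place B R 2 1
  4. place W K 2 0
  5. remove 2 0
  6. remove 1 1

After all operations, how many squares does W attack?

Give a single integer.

Answer: 7

Derivation:
Op 1: place WK@(1,1)
Op 2: place WR@(2,2)
Op 3: place BR@(2,1)
Op 4: place WK@(2,0)
Op 5: remove (2,0)
Op 6: remove (1,1)
Per-piece attacks for W:
  WR@(2,2): attacks (2,3) (2,4) (2,1) (3,2) (4,2) (1,2) (0,2) [ray(0,-1) blocked at (2,1)]
Union (7 distinct): (0,2) (1,2) (2,1) (2,3) (2,4) (3,2) (4,2)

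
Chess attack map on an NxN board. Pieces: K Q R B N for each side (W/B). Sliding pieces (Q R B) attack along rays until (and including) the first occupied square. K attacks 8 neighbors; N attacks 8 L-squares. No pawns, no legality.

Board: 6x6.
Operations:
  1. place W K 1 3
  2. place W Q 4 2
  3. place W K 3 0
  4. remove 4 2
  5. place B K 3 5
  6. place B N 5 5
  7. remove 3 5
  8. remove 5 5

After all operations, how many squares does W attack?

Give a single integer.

Answer: 13

Derivation:
Op 1: place WK@(1,3)
Op 2: place WQ@(4,2)
Op 3: place WK@(3,0)
Op 4: remove (4,2)
Op 5: place BK@(3,5)
Op 6: place BN@(5,5)
Op 7: remove (3,5)
Op 8: remove (5,5)
Per-piece attacks for W:
  WK@(1,3): attacks (1,4) (1,2) (2,3) (0,3) (2,4) (2,2) (0,4) (0,2)
  WK@(3,0): attacks (3,1) (4,0) (2,0) (4,1) (2,1)
Union (13 distinct): (0,2) (0,3) (0,4) (1,2) (1,4) (2,0) (2,1) (2,2) (2,3) (2,4) (3,1) (4,0) (4,1)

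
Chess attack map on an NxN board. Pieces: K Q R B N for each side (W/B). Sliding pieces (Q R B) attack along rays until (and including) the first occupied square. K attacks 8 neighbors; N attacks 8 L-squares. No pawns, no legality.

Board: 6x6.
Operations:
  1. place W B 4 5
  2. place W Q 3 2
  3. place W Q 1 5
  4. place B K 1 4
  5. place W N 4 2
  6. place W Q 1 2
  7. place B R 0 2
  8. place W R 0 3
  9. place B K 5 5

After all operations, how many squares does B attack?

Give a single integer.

Answer: 14

Derivation:
Op 1: place WB@(4,5)
Op 2: place WQ@(3,2)
Op 3: place WQ@(1,5)
Op 4: place BK@(1,4)
Op 5: place WN@(4,2)
Op 6: place WQ@(1,2)
Op 7: place BR@(0,2)
Op 8: place WR@(0,3)
Op 9: place BK@(5,5)
Per-piece attacks for B:
  BR@(0,2): attacks (0,3) (0,1) (0,0) (1,2) [ray(0,1) blocked at (0,3); ray(1,0) blocked at (1,2)]
  BK@(1,4): attacks (1,5) (1,3) (2,4) (0,4) (2,5) (2,3) (0,5) (0,3)
  BK@(5,5): attacks (5,4) (4,5) (4,4)
Union (14 distinct): (0,0) (0,1) (0,3) (0,4) (0,5) (1,2) (1,3) (1,5) (2,3) (2,4) (2,5) (4,4) (4,5) (5,4)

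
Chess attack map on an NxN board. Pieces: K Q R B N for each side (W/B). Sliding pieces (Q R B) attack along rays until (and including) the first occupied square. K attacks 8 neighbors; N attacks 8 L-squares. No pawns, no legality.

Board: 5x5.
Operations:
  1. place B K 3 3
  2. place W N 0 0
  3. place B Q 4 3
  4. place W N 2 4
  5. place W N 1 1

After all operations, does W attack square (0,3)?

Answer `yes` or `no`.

Op 1: place BK@(3,3)
Op 2: place WN@(0,0)
Op 3: place BQ@(4,3)
Op 4: place WN@(2,4)
Op 5: place WN@(1,1)
Per-piece attacks for W:
  WN@(0,0): attacks (1,2) (2,1)
  WN@(1,1): attacks (2,3) (3,2) (0,3) (3,0)
  WN@(2,4): attacks (3,2) (4,3) (1,2) (0,3)
W attacks (0,3): yes

Answer: yes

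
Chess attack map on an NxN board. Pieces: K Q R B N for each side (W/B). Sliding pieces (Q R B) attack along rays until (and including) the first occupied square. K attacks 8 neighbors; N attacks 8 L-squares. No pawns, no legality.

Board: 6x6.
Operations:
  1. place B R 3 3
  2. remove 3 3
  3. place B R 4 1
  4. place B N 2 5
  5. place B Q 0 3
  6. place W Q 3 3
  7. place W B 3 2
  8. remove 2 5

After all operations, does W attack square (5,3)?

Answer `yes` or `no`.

Op 1: place BR@(3,3)
Op 2: remove (3,3)
Op 3: place BR@(4,1)
Op 4: place BN@(2,5)
Op 5: place BQ@(0,3)
Op 6: place WQ@(3,3)
Op 7: place WB@(3,2)
Op 8: remove (2,5)
Per-piece attacks for W:
  WB@(3,2): attacks (4,3) (5,4) (4,1) (2,3) (1,4) (0,5) (2,1) (1,0) [ray(1,-1) blocked at (4,1)]
  WQ@(3,3): attacks (3,4) (3,5) (3,2) (4,3) (5,3) (2,3) (1,3) (0,3) (4,4) (5,5) (4,2) (5,1) (2,4) (1,5) (2,2) (1,1) (0,0) [ray(0,-1) blocked at (3,2); ray(-1,0) blocked at (0,3)]
W attacks (5,3): yes

Answer: yes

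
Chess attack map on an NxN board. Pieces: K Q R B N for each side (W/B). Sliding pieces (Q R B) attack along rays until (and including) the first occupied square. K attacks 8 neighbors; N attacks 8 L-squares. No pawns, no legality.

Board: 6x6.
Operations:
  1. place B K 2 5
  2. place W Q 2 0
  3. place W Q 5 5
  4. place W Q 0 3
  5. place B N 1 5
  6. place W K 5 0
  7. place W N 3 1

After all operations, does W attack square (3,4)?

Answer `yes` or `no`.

Op 1: place BK@(2,5)
Op 2: place WQ@(2,0)
Op 3: place WQ@(5,5)
Op 4: place WQ@(0,3)
Op 5: place BN@(1,5)
Op 6: place WK@(5,0)
Op 7: place WN@(3,1)
Per-piece attacks for W:
  WQ@(0,3): attacks (0,4) (0,5) (0,2) (0,1) (0,0) (1,3) (2,3) (3,3) (4,3) (5,3) (1,4) (2,5) (1,2) (2,1) (3,0) [ray(1,1) blocked at (2,5)]
  WQ@(2,0): attacks (2,1) (2,2) (2,3) (2,4) (2,5) (3,0) (4,0) (5,0) (1,0) (0,0) (3,1) (1,1) (0,2) [ray(0,1) blocked at (2,5); ray(1,0) blocked at (5,0); ray(1,1) blocked at (3,1)]
  WN@(3,1): attacks (4,3) (5,2) (2,3) (1,2) (5,0) (1,0)
  WK@(5,0): attacks (5,1) (4,0) (4,1)
  WQ@(5,5): attacks (5,4) (5,3) (5,2) (5,1) (5,0) (4,5) (3,5) (2,5) (4,4) (3,3) (2,2) (1,1) (0,0) [ray(0,-1) blocked at (5,0); ray(-1,0) blocked at (2,5)]
W attacks (3,4): no

Answer: no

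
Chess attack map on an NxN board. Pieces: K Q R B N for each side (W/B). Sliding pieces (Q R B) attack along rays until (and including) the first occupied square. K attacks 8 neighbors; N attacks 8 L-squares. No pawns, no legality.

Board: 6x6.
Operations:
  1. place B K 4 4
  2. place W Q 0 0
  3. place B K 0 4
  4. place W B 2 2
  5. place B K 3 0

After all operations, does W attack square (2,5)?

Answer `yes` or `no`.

Answer: no

Derivation:
Op 1: place BK@(4,4)
Op 2: place WQ@(0,0)
Op 3: place BK@(0,4)
Op 4: place WB@(2,2)
Op 5: place BK@(3,0)
Per-piece attacks for W:
  WQ@(0,0): attacks (0,1) (0,2) (0,3) (0,4) (1,0) (2,0) (3,0) (1,1) (2,2) [ray(0,1) blocked at (0,4); ray(1,0) blocked at (3,0); ray(1,1) blocked at (2,2)]
  WB@(2,2): attacks (3,3) (4,4) (3,1) (4,0) (1,3) (0,4) (1,1) (0,0) [ray(1,1) blocked at (4,4); ray(-1,1) blocked at (0,4); ray(-1,-1) blocked at (0,0)]
W attacks (2,5): no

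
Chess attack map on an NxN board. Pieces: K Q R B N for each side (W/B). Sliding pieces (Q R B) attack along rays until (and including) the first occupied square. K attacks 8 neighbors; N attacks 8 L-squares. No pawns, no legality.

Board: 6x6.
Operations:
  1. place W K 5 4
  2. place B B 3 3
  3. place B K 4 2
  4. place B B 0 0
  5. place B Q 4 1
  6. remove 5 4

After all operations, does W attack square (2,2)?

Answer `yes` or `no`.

Answer: no

Derivation:
Op 1: place WK@(5,4)
Op 2: place BB@(3,3)
Op 3: place BK@(4,2)
Op 4: place BB@(0,0)
Op 5: place BQ@(4,1)
Op 6: remove (5,4)
Per-piece attacks for W:
W attacks (2,2): no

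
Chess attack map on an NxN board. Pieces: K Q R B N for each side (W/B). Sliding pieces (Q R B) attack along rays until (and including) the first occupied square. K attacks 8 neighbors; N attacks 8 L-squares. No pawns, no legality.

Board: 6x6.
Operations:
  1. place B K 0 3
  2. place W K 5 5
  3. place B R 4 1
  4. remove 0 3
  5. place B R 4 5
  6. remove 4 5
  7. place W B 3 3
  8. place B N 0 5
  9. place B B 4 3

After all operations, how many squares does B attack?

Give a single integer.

Answer: 16

Derivation:
Op 1: place BK@(0,3)
Op 2: place WK@(5,5)
Op 3: place BR@(4,1)
Op 4: remove (0,3)
Op 5: place BR@(4,5)
Op 6: remove (4,5)
Op 7: place WB@(3,3)
Op 8: place BN@(0,5)
Op 9: place BB@(4,3)
Per-piece attacks for B:
  BN@(0,5): attacks (1,3) (2,4)
  BR@(4,1): attacks (4,2) (4,3) (4,0) (5,1) (3,1) (2,1) (1,1) (0,1) [ray(0,1) blocked at (4,3)]
  BB@(4,3): attacks (5,4) (5,2) (3,4) (2,5) (3,2) (2,1) (1,0)
Union (16 distinct): (0,1) (1,0) (1,1) (1,3) (2,1) (2,4) (2,5) (3,1) (3,2) (3,4) (4,0) (4,2) (4,3) (5,1) (5,2) (5,4)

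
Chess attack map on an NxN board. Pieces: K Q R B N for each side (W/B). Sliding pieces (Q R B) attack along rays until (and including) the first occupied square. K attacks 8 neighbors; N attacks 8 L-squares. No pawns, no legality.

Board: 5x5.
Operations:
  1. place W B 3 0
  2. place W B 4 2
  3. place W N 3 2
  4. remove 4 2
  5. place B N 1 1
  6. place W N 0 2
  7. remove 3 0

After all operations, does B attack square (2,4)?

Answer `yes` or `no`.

Op 1: place WB@(3,0)
Op 2: place WB@(4,2)
Op 3: place WN@(3,2)
Op 4: remove (4,2)
Op 5: place BN@(1,1)
Op 6: place WN@(0,2)
Op 7: remove (3,0)
Per-piece attacks for B:
  BN@(1,1): attacks (2,3) (3,2) (0,3) (3,0)
B attacks (2,4): no

Answer: no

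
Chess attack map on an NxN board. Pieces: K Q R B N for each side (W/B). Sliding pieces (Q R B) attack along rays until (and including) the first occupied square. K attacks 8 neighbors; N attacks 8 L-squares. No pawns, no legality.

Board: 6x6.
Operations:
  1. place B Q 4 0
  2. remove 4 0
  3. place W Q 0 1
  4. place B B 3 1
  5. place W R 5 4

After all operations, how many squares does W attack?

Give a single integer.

Op 1: place BQ@(4,0)
Op 2: remove (4,0)
Op 3: place WQ@(0,1)
Op 4: place BB@(3,1)
Op 5: place WR@(5,4)
Per-piece attacks for W:
  WQ@(0,1): attacks (0,2) (0,3) (0,4) (0,5) (0,0) (1,1) (2,1) (3,1) (1,2) (2,3) (3,4) (4,5) (1,0) [ray(1,0) blocked at (3,1)]
  WR@(5,4): attacks (5,5) (5,3) (5,2) (5,1) (5,0) (4,4) (3,4) (2,4) (1,4) (0,4)
Union (21 distinct): (0,0) (0,2) (0,3) (0,4) (0,5) (1,0) (1,1) (1,2) (1,4) (2,1) (2,3) (2,4) (3,1) (3,4) (4,4) (4,5) (5,0) (5,1) (5,2) (5,3) (5,5)

Answer: 21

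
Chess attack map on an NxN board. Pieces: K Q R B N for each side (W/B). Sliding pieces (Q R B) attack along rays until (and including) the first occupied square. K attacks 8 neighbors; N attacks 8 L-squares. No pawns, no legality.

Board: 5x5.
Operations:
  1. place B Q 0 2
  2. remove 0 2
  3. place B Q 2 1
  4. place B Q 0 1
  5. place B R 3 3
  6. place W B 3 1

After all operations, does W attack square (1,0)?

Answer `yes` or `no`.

Op 1: place BQ@(0,2)
Op 2: remove (0,2)
Op 3: place BQ@(2,1)
Op 4: place BQ@(0,1)
Op 5: place BR@(3,3)
Op 6: place WB@(3,1)
Per-piece attacks for W:
  WB@(3,1): attacks (4,2) (4,0) (2,2) (1,3) (0,4) (2,0)
W attacks (1,0): no

Answer: no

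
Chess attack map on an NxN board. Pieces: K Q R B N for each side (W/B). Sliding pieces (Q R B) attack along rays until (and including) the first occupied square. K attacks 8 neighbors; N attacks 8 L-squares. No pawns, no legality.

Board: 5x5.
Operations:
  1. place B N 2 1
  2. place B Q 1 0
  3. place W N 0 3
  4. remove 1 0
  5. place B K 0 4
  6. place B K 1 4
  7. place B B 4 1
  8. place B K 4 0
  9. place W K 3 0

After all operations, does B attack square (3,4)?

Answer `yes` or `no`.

Answer: no

Derivation:
Op 1: place BN@(2,1)
Op 2: place BQ@(1,0)
Op 3: place WN@(0,3)
Op 4: remove (1,0)
Op 5: place BK@(0,4)
Op 6: place BK@(1,4)
Op 7: place BB@(4,1)
Op 8: place BK@(4,0)
Op 9: place WK@(3,0)
Per-piece attacks for B:
  BK@(0,4): attacks (0,3) (1,4) (1,3)
  BK@(1,4): attacks (1,3) (2,4) (0,4) (2,3) (0,3)
  BN@(2,1): attacks (3,3) (4,2) (1,3) (0,2) (4,0) (0,0)
  BK@(4,0): attacks (4,1) (3,0) (3,1)
  BB@(4,1): attacks (3,2) (2,3) (1,4) (3,0) [ray(-1,1) blocked at (1,4); ray(-1,-1) blocked at (3,0)]
B attacks (3,4): no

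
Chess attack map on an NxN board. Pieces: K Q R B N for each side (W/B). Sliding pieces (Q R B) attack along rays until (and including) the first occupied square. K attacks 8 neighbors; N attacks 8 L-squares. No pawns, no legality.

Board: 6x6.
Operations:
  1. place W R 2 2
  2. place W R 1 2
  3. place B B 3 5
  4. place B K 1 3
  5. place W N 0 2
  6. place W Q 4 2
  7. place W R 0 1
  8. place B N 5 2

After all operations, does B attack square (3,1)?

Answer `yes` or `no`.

Answer: yes

Derivation:
Op 1: place WR@(2,2)
Op 2: place WR@(1,2)
Op 3: place BB@(3,5)
Op 4: place BK@(1,3)
Op 5: place WN@(0,2)
Op 6: place WQ@(4,2)
Op 7: place WR@(0,1)
Op 8: place BN@(5,2)
Per-piece attacks for B:
  BK@(1,3): attacks (1,4) (1,2) (2,3) (0,3) (2,4) (2,2) (0,4) (0,2)
  BB@(3,5): attacks (4,4) (5,3) (2,4) (1,3) [ray(-1,-1) blocked at (1,3)]
  BN@(5,2): attacks (4,4) (3,3) (4,0) (3,1)
B attacks (3,1): yes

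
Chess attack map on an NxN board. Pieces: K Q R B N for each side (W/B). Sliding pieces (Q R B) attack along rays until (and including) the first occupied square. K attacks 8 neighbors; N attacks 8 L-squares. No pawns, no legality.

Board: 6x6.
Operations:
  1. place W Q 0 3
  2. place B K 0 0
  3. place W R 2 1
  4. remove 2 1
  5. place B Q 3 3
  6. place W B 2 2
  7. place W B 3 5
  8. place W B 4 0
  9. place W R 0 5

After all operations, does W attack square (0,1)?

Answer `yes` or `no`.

Answer: yes

Derivation:
Op 1: place WQ@(0,3)
Op 2: place BK@(0,0)
Op 3: place WR@(2,1)
Op 4: remove (2,1)
Op 5: place BQ@(3,3)
Op 6: place WB@(2,2)
Op 7: place WB@(3,5)
Op 8: place WB@(4,0)
Op 9: place WR@(0,5)
Per-piece attacks for W:
  WQ@(0,3): attacks (0,4) (0,5) (0,2) (0,1) (0,0) (1,3) (2,3) (3,3) (1,4) (2,5) (1,2) (2,1) (3,0) [ray(0,1) blocked at (0,5); ray(0,-1) blocked at (0,0); ray(1,0) blocked at (3,3)]
  WR@(0,5): attacks (0,4) (0,3) (1,5) (2,5) (3,5) [ray(0,-1) blocked at (0,3); ray(1,0) blocked at (3,5)]
  WB@(2,2): attacks (3,3) (3,1) (4,0) (1,3) (0,4) (1,1) (0,0) [ray(1,1) blocked at (3,3); ray(1,-1) blocked at (4,0); ray(-1,-1) blocked at (0,0)]
  WB@(3,5): attacks (4,4) (5,3) (2,4) (1,3) (0,2)
  WB@(4,0): attacks (5,1) (3,1) (2,2) [ray(-1,1) blocked at (2,2)]
W attacks (0,1): yes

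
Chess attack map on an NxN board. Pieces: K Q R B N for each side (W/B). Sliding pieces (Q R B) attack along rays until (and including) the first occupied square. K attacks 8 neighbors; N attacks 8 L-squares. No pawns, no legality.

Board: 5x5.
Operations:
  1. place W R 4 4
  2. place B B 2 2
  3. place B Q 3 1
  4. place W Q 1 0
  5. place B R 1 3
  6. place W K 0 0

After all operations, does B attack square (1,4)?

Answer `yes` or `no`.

Op 1: place WR@(4,4)
Op 2: place BB@(2,2)
Op 3: place BQ@(3,1)
Op 4: place WQ@(1,0)
Op 5: place BR@(1,3)
Op 6: place WK@(0,0)
Per-piece attacks for B:
  BR@(1,3): attacks (1,4) (1,2) (1,1) (1,0) (2,3) (3,3) (4,3) (0,3) [ray(0,-1) blocked at (1,0)]
  BB@(2,2): attacks (3,3) (4,4) (3,1) (1,3) (1,1) (0,0) [ray(1,1) blocked at (4,4); ray(1,-1) blocked at (3,1); ray(-1,1) blocked at (1,3); ray(-1,-1) blocked at (0,0)]
  BQ@(3,1): attacks (3,2) (3,3) (3,4) (3,0) (4,1) (2,1) (1,1) (0,1) (4,2) (4,0) (2,2) (2,0) [ray(-1,1) blocked at (2,2)]
B attacks (1,4): yes

Answer: yes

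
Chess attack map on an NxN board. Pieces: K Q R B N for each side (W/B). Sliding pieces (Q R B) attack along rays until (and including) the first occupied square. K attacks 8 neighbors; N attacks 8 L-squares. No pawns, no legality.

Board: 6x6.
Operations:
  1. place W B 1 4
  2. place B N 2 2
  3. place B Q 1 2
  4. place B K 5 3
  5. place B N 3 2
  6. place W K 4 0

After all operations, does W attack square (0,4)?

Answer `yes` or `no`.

Answer: no

Derivation:
Op 1: place WB@(1,4)
Op 2: place BN@(2,2)
Op 3: place BQ@(1,2)
Op 4: place BK@(5,3)
Op 5: place BN@(3,2)
Op 6: place WK@(4,0)
Per-piece attacks for W:
  WB@(1,4): attacks (2,5) (2,3) (3,2) (0,5) (0,3) [ray(1,-1) blocked at (3,2)]
  WK@(4,0): attacks (4,1) (5,0) (3,0) (5,1) (3,1)
W attacks (0,4): no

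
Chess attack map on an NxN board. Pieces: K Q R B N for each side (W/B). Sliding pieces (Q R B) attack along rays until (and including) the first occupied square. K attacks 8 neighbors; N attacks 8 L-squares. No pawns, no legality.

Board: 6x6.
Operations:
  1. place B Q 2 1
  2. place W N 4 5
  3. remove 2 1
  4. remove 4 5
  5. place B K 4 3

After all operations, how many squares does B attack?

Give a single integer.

Op 1: place BQ@(2,1)
Op 2: place WN@(4,5)
Op 3: remove (2,1)
Op 4: remove (4,5)
Op 5: place BK@(4,3)
Per-piece attacks for B:
  BK@(4,3): attacks (4,4) (4,2) (5,3) (3,3) (5,4) (5,2) (3,4) (3,2)
Union (8 distinct): (3,2) (3,3) (3,4) (4,2) (4,4) (5,2) (5,3) (5,4)

Answer: 8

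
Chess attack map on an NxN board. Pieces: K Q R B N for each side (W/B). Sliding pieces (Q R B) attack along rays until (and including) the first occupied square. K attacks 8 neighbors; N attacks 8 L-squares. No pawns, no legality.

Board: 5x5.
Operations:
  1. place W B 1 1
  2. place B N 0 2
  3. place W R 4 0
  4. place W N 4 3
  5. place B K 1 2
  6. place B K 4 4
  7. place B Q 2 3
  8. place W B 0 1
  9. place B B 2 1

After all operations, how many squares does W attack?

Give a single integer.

Answer: 14

Derivation:
Op 1: place WB@(1,1)
Op 2: place BN@(0,2)
Op 3: place WR@(4,0)
Op 4: place WN@(4,3)
Op 5: place BK@(1,2)
Op 6: place BK@(4,4)
Op 7: place BQ@(2,3)
Op 8: place WB@(0,1)
Op 9: place BB@(2,1)
Per-piece attacks for W:
  WB@(0,1): attacks (1,2) (1,0) [ray(1,1) blocked at (1,2)]
  WB@(1,1): attacks (2,2) (3,3) (4,4) (2,0) (0,2) (0,0) [ray(1,1) blocked at (4,4); ray(-1,1) blocked at (0,2)]
  WR@(4,0): attacks (4,1) (4,2) (4,3) (3,0) (2,0) (1,0) (0,0) [ray(0,1) blocked at (4,3)]
  WN@(4,3): attacks (2,4) (3,1) (2,2)
Union (14 distinct): (0,0) (0,2) (1,0) (1,2) (2,0) (2,2) (2,4) (3,0) (3,1) (3,3) (4,1) (4,2) (4,3) (4,4)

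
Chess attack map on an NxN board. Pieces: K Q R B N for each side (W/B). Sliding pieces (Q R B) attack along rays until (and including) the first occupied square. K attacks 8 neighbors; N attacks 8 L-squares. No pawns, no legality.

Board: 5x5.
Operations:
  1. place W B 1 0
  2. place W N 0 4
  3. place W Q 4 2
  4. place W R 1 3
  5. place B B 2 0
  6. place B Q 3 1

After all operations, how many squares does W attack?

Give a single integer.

Answer: 18

Derivation:
Op 1: place WB@(1,0)
Op 2: place WN@(0,4)
Op 3: place WQ@(4,2)
Op 4: place WR@(1,3)
Op 5: place BB@(2,0)
Op 6: place BQ@(3,1)
Per-piece attacks for W:
  WN@(0,4): attacks (1,2) (2,3)
  WB@(1,0): attacks (2,1) (3,2) (4,3) (0,1)
  WR@(1,3): attacks (1,4) (1,2) (1,1) (1,0) (2,3) (3,3) (4,3) (0,3) [ray(0,-1) blocked at (1,0)]
  WQ@(4,2): attacks (4,3) (4,4) (4,1) (4,0) (3,2) (2,2) (1,2) (0,2) (3,3) (2,4) (3,1) [ray(-1,-1) blocked at (3,1)]
Union (18 distinct): (0,1) (0,2) (0,3) (1,0) (1,1) (1,2) (1,4) (2,1) (2,2) (2,3) (2,4) (3,1) (3,2) (3,3) (4,0) (4,1) (4,3) (4,4)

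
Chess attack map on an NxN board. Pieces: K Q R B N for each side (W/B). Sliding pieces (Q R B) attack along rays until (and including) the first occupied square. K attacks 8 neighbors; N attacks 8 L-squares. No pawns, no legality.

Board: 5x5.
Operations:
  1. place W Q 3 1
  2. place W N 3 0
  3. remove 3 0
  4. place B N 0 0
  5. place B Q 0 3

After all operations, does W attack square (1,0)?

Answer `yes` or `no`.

Op 1: place WQ@(3,1)
Op 2: place WN@(3,0)
Op 3: remove (3,0)
Op 4: place BN@(0,0)
Op 5: place BQ@(0,3)
Per-piece attacks for W:
  WQ@(3,1): attacks (3,2) (3,3) (3,4) (3,0) (4,1) (2,1) (1,1) (0,1) (4,2) (4,0) (2,2) (1,3) (0,4) (2,0)
W attacks (1,0): no

Answer: no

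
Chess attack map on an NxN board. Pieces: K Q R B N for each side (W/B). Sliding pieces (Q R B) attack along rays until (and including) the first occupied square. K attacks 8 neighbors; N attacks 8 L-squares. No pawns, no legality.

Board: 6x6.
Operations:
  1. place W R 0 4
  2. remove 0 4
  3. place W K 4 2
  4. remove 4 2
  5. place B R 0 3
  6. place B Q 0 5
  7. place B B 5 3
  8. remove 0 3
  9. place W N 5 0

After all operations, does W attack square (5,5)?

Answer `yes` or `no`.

Answer: no

Derivation:
Op 1: place WR@(0,4)
Op 2: remove (0,4)
Op 3: place WK@(4,2)
Op 4: remove (4,2)
Op 5: place BR@(0,3)
Op 6: place BQ@(0,5)
Op 7: place BB@(5,3)
Op 8: remove (0,3)
Op 9: place WN@(5,0)
Per-piece attacks for W:
  WN@(5,0): attacks (4,2) (3,1)
W attacks (5,5): no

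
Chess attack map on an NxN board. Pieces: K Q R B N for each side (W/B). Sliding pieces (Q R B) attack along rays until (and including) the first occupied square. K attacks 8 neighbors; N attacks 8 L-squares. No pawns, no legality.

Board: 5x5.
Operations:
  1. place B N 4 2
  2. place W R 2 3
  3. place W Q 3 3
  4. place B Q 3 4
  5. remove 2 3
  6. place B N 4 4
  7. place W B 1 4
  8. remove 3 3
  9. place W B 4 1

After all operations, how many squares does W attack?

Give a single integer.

Op 1: place BN@(4,2)
Op 2: place WR@(2,3)
Op 3: place WQ@(3,3)
Op 4: place BQ@(3,4)
Op 5: remove (2,3)
Op 6: place BN@(4,4)
Op 7: place WB@(1,4)
Op 8: remove (3,3)
Op 9: place WB@(4,1)
Per-piece attacks for W:
  WB@(1,4): attacks (2,3) (3,2) (4,1) (0,3) [ray(1,-1) blocked at (4,1)]
  WB@(4,1): attacks (3,2) (2,3) (1,4) (3,0) [ray(-1,1) blocked at (1,4)]
Union (6 distinct): (0,3) (1,4) (2,3) (3,0) (3,2) (4,1)

Answer: 6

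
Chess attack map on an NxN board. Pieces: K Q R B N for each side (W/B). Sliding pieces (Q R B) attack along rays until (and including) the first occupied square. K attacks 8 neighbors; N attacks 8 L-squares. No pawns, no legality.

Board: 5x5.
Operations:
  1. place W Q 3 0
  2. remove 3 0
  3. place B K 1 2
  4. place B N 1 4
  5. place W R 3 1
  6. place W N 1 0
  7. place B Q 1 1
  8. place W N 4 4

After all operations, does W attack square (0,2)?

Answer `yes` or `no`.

Answer: yes

Derivation:
Op 1: place WQ@(3,0)
Op 2: remove (3,0)
Op 3: place BK@(1,2)
Op 4: place BN@(1,4)
Op 5: place WR@(3,1)
Op 6: place WN@(1,0)
Op 7: place BQ@(1,1)
Op 8: place WN@(4,4)
Per-piece attacks for W:
  WN@(1,0): attacks (2,2) (3,1) (0,2)
  WR@(3,1): attacks (3,2) (3,3) (3,4) (3,0) (4,1) (2,1) (1,1) [ray(-1,0) blocked at (1,1)]
  WN@(4,4): attacks (3,2) (2,3)
W attacks (0,2): yes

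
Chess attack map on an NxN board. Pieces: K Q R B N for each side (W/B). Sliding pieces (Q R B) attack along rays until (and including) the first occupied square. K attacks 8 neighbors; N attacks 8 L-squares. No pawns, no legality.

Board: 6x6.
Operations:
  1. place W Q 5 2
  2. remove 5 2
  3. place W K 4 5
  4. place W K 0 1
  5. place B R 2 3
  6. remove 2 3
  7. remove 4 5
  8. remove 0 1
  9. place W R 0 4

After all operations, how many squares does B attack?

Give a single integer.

Answer: 0

Derivation:
Op 1: place WQ@(5,2)
Op 2: remove (5,2)
Op 3: place WK@(4,5)
Op 4: place WK@(0,1)
Op 5: place BR@(2,3)
Op 6: remove (2,3)
Op 7: remove (4,5)
Op 8: remove (0,1)
Op 9: place WR@(0,4)
Per-piece attacks for B:
Union (0 distinct): (none)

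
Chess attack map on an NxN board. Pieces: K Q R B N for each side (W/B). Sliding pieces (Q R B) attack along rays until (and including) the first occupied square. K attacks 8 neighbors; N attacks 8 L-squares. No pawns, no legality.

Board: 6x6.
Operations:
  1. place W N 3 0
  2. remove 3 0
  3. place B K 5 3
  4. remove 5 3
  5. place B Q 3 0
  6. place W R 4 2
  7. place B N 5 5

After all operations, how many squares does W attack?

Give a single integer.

Answer: 10

Derivation:
Op 1: place WN@(3,0)
Op 2: remove (3,0)
Op 3: place BK@(5,3)
Op 4: remove (5,3)
Op 5: place BQ@(3,0)
Op 6: place WR@(4,2)
Op 7: place BN@(5,5)
Per-piece attacks for W:
  WR@(4,2): attacks (4,3) (4,4) (4,5) (4,1) (4,0) (5,2) (3,2) (2,2) (1,2) (0,2)
Union (10 distinct): (0,2) (1,2) (2,2) (3,2) (4,0) (4,1) (4,3) (4,4) (4,5) (5,2)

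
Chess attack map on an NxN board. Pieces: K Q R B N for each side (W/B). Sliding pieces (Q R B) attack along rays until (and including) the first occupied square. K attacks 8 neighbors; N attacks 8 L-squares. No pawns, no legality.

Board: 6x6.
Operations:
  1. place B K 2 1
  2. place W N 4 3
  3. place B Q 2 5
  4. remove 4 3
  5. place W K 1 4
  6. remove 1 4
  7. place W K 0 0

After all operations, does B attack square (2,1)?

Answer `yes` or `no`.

Op 1: place BK@(2,1)
Op 2: place WN@(4,3)
Op 3: place BQ@(2,5)
Op 4: remove (4,3)
Op 5: place WK@(1,4)
Op 6: remove (1,4)
Op 7: place WK@(0,0)
Per-piece attacks for B:
  BK@(2,1): attacks (2,2) (2,0) (3,1) (1,1) (3,2) (3,0) (1,2) (1,0)
  BQ@(2,5): attacks (2,4) (2,3) (2,2) (2,1) (3,5) (4,5) (5,5) (1,5) (0,5) (3,4) (4,3) (5,2) (1,4) (0,3) [ray(0,-1) blocked at (2,1)]
B attacks (2,1): yes

Answer: yes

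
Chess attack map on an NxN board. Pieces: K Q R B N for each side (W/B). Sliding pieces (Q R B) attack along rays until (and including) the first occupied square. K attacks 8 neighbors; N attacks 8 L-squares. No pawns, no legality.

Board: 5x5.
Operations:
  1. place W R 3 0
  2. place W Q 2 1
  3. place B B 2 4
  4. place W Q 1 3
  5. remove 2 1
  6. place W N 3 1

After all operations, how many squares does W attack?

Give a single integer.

Op 1: place WR@(3,0)
Op 2: place WQ@(2,1)
Op 3: place BB@(2,4)
Op 4: place WQ@(1,3)
Op 5: remove (2,1)
Op 6: place WN@(3,1)
Per-piece attacks for W:
  WQ@(1,3): attacks (1,4) (1,2) (1,1) (1,0) (2,3) (3,3) (4,3) (0,3) (2,4) (2,2) (3,1) (0,4) (0,2) [ray(1,1) blocked at (2,4); ray(1,-1) blocked at (3,1)]
  WR@(3,0): attacks (3,1) (4,0) (2,0) (1,0) (0,0) [ray(0,1) blocked at (3,1)]
  WN@(3,1): attacks (4,3) (2,3) (1,2) (1,0)
Union (16 distinct): (0,0) (0,2) (0,3) (0,4) (1,0) (1,1) (1,2) (1,4) (2,0) (2,2) (2,3) (2,4) (3,1) (3,3) (4,0) (4,3)

Answer: 16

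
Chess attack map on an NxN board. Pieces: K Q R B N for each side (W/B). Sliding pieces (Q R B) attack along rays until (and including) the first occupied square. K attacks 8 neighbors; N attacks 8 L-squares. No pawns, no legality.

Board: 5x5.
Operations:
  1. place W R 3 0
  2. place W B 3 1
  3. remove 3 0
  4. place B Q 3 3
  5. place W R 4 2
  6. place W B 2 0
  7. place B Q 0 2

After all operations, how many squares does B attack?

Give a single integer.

Op 1: place WR@(3,0)
Op 2: place WB@(3,1)
Op 3: remove (3,0)
Op 4: place BQ@(3,3)
Op 5: place WR@(4,2)
Op 6: place WB@(2,0)
Op 7: place BQ@(0,2)
Per-piece attacks for B:
  BQ@(0,2): attacks (0,3) (0,4) (0,1) (0,0) (1,2) (2,2) (3,2) (4,2) (1,3) (2,4) (1,1) (2,0) [ray(1,0) blocked at (4,2); ray(1,-1) blocked at (2,0)]
  BQ@(3,3): attacks (3,4) (3,2) (3,1) (4,3) (2,3) (1,3) (0,3) (4,4) (4,2) (2,4) (2,2) (1,1) (0,0) [ray(0,-1) blocked at (3,1); ray(1,-1) blocked at (4,2)]
Union (17 distinct): (0,0) (0,1) (0,3) (0,4) (1,1) (1,2) (1,3) (2,0) (2,2) (2,3) (2,4) (3,1) (3,2) (3,4) (4,2) (4,3) (4,4)

Answer: 17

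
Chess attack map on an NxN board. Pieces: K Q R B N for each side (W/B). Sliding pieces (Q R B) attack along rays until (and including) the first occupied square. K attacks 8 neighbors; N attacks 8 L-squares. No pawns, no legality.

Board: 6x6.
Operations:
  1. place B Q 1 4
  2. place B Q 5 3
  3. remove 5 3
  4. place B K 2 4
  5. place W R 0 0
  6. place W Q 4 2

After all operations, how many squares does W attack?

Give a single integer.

Answer: 23

Derivation:
Op 1: place BQ@(1,4)
Op 2: place BQ@(5,3)
Op 3: remove (5,3)
Op 4: place BK@(2,4)
Op 5: place WR@(0,0)
Op 6: place WQ@(4,2)
Per-piece attacks for W:
  WR@(0,0): attacks (0,1) (0,2) (0,3) (0,4) (0,5) (1,0) (2,0) (3,0) (4,0) (5,0)
  WQ@(4,2): attacks (4,3) (4,4) (4,5) (4,1) (4,0) (5,2) (3,2) (2,2) (1,2) (0,2) (5,3) (5,1) (3,3) (2,4) (3,1) (2,0) [ray(-1,1) blocked at (2,4)]
Union (23 distinct): (0,1) (0,2) (0,3) (0,4) (0,5) (1,0) (1,2) (2,0) (2,2) (2,4) (3,0) (3,1) (3,2) (3,3) (4,0) (4,1) (4,3) (4,4) (4,5) (5,0) (5,1) (5,2) (5,3)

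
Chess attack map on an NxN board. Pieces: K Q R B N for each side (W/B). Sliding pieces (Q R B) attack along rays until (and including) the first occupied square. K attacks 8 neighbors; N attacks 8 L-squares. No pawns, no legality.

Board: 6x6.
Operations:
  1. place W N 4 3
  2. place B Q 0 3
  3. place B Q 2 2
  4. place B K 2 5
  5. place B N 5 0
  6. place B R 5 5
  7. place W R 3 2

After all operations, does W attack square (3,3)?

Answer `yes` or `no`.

Op 1: place WN@(4,3)
Op 2: place BQ@(0,3)
Op 3: place BQ@(2,2)
Op 4: place BK@(2,5)
Op 5: place BN@(5,0)
Op 6: place BR@(5,5)
Op 7: place WR@(3,2)
Per-piece attacks for W:
  WR@(3,2): attacks (3,3) (3,4) (3,5) (3,1) (3,0) (4,2) (5,2) (2,2) [ray(-1,0) blocked at (2,2)]
  WN@(4,3): attacks (5,5) (3,5) (2,4) (5,1) (3,1) (2,2)
W attacks (3,3): yes

Answer: yes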